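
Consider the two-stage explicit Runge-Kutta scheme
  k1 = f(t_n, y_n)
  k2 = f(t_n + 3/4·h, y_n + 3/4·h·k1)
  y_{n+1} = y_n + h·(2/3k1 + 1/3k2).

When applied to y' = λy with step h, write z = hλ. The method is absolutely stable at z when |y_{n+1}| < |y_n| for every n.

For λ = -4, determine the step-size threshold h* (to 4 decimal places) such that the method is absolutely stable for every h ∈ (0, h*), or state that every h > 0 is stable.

(-4.0000,0); λ=-4 ⇒ h* = (4)/4 = 1.0000.

On y'=λy, z=hλ:
  k1=λy_n ⇒ h·k1=z·y_n;  k2=λ(1+3/4z)y_n ⇒ h·k2=z(1+3/4z)y_n
  y_{n+1}/y_n = 1 + 2/3z + 1/3z(1+3/4z) = 1 + z + 1/4z²
  R(z) = 1 + z + 1/4z².

Find x<0 with |R(x)|<1.
x=-0.98: |R|=0.2601
R=1: x+1/4x²=0 ⇒ x=−4=-4.0000; min R=1−1/(4·1/4)=0.0000>−1
Confirm numerically:
  x=-3.676: |R|=0.70224 <1
  x=-3.073: |R|=0.28783 <1
  x=-2.864: |R|=0.18662 <1
  x=-2.434: |R|=0.04709 <1
  x=-4.502: |R|=1.56500 >1
  x=-4.089: |R|=1.09098 >1
  x=-4.039: |R|=1.03938 >1
So |R|<1 on (-4.0000, 0).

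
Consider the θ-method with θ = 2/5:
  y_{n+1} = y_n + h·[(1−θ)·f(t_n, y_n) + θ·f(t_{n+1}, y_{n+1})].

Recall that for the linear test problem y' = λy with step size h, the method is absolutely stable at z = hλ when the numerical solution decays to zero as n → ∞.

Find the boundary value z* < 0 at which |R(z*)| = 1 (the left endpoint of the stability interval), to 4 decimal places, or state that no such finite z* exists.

left endpoint -10.0000.

Set f=λy, z=hλ:
  y_{n+1} = y_n + z·[3/5·y_n + 2/5·y_{n+1}] ⇒ (1 − 2/5z)y_{n+1} = (1 + 3/5z)y_n
  R(z) = (1 + 3/5z)/(1 − 2/5z).

Boundary: |R(x)|=1, x<0.
x=-0.61: |R|=0.5096
R=−1: 1+3/5x = −1+2/5x ⇒ -1/5x=2 ⇒ x=2/(-1/5)=-10.0000
Confirm numerically:
  x=-8.491: |R|=0.93135 <1
  x=-7.453: |R|=0.87205 <1
  x=-6.268: |R|=0.78718 <1
  x=-10.500: |R|=1.01923 >1
  x=-10.480: |R|=1.01849 >1
  x=-10.325: |R|=1.01267 >1
So |R|<1 on (-10.0000, 0).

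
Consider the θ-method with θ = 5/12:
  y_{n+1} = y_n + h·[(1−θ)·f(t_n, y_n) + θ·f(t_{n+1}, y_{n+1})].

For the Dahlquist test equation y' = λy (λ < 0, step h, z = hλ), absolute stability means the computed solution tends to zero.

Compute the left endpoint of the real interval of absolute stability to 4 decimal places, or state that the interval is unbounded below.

Set f=λy, z=hλ:
  y_{n+1} = y_n + z·[7/12·y_n + 5/12·y_{n+1}] ⇒ (1 − 5/12z)y_{n+1} = (1 + 7/12z)y_n
  so R(z) = (1 + 7/12z)/(1 − 5/12z).

Find x<0 with |R(x)|<1.
x=-1.57: |R|=0.0509
R=−1: 1+7/12x = −1+5/12x ⇒ -1/6x=2 ⇒ x=2/(-1/6)=-12.0000
Confirm numerically:
  x=-8.986: |R|=0.89412 <1
  x=-7.145: |R|=0.79654 <1
  x=-6.042: |R|=0.71770 <1
  x=-5.593: |R|=0.67937 <1
  x=-12.529: |R|=1.01417 >1
  x=-12.351: |R|=1.00952 >1
Stable set (-12.0000, 0).

z* = -12.0000.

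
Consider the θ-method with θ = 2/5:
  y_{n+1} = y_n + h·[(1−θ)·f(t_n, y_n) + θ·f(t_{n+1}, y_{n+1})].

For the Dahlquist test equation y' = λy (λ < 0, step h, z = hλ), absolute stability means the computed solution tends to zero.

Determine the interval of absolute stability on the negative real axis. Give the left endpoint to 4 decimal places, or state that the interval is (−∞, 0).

On y'=λy, z=hλ:
  y_{n+1} = y_n + z·[3/5·y_n + 2/5·y_{n+1}] ⇒ (1 − 2/5z)y_{n+1} = (1 + 3/5z)y_n
  ⇒ R(z) = (1 + 3/5z)/(1 − 2/5z).

Solve |R(x)|<1 on ℝ⁻.
x=-1.41: |R|=0.0985
R=−1: 1+3/5x = −1+2/5x ⇒ -1/5x=2 ⇒ x=2/(-1/5)=-10.0000
Confirm numerically:
  x=-8.528: |R|=0.93326 <1
  x=-8.379: |R|=0.92550 <1
  x=-5.819: |R|=0.74871 <1
  x=-5.424: |R|=0.71126 <1
  x=-10.552: |R|=1.02115 >1
  x=-10.395: |R|=1.01532 >1
Interval (-10.0000, 0).

(-10.0000, 0).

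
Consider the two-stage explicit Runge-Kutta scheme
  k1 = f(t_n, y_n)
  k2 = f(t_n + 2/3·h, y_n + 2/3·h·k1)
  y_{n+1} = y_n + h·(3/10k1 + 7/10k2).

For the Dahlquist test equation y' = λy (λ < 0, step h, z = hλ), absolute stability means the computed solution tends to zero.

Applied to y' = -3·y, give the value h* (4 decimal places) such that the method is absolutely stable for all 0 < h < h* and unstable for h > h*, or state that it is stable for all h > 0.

(-2.1429,0); λ=-3 ⇒ h* = (15/7)/3 = 0.7143.

Test eqn y'=λy, z=hλ:
  k1=λy_n ⇒ h·k1=z·y_n;  k2=λ(1+2/3z)y_n ⇒ h·k2=z(1+2/3z)y_n
  y_{n+1}/y_n = 1 + 3/10z + 7/10z(1+2/3z) = 1 + z + 7/15z²
  Hence R(z) = 1 + z + 7/15z².

Find x<0 with |R(x)|<1.
x=-1.69: |R|=0.6428
R=1: x+7/15x²=0 ⇒ x=−15/7=-2.1429; min R=1−1/(4·7/15)=0.4643>−1
Confirm numerically:
  x=-2.082: |R|=0.94087 <1
  x=-2.073: |R|=0.93242 <1
  x=-2.058: |R|=0.91850 <1
  x=-2.436: |R|=1.33324 >1
  x=-2.228: |R|=1.08853 >1
  x=-2.187: |R|=1.04505 >1
Interval (-2.1429, 0).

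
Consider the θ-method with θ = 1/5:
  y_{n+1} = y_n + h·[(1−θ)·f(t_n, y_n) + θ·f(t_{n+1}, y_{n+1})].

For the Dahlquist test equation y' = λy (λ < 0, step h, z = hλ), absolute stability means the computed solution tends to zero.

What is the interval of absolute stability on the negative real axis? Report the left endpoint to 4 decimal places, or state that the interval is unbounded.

With y'=λy (z=hλ):
  y_{n+1} = y_n + z·[4/5·y_n + 1/5·y_{n+1}] ⇒ (1 − 1/5z)y_{n+1} = (1 + 4/5z)y_n
  so R(z) = (1 + 4/5z)/(1 − 1/5z).

Boundary: |R(x)|=1, x<0.
x=-1.46: |R|=0.1300
R=−1: 1+4/5x = −1+1/5x ⇒ -3/5x=2 ⇒ x=2/(-3/5)=-3.3333
Confirm numerically:
  x=-2.836: |R|=0.80960 <1
  x=-2.633: |R|=0.72475 <1
  x=-1.528: |R|=0.17034 <1
  x=-3.720: |R|=1.13303 >1
  x=-3.652: |R|=1.11049 >1
  x=-3.495: |R|=1.05709 >1
So |R|<1 on (-3.3333, 0).

(-3.3333, 0).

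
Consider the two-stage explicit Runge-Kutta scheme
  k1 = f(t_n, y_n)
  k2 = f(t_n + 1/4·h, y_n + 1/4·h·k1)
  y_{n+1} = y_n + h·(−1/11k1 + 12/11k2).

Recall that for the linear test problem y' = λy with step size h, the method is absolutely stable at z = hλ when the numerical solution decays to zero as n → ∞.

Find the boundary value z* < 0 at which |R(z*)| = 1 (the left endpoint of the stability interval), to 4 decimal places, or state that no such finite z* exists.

z* = -3.6667.

With y'=λy (z=hλ):
  k1=λy_n ⇒ h·k1=z·y_n;  k2=λ(1+1/4z)y_n ⇒ h·k2=z(1+1/4z)y_n
  y_{n+1}/y_n = 1 − 1/11z + 12/11z(1+1/4z) = 1 + z + 3/11z²
  ⇒ R(z) = 1 + z + 3/11z².

Boundary: |R(x)|=1, x<0.
x=-1.54: |R|=0.1068
R=1: x+3/11x²=0 ⇒ x=−11/3=-3.6667; min R=1−1/(4·3/11)=0.0833>−1
Confirm numerically:
  x=-3.368: |R|=0.72566 <1
  x=-3.257: |R|=0.63610 <1
  x=-1.712: |R|=0.08735 <1
  x=-4.036: |R|=1.40654 >1
Interval (-3.6667, 0).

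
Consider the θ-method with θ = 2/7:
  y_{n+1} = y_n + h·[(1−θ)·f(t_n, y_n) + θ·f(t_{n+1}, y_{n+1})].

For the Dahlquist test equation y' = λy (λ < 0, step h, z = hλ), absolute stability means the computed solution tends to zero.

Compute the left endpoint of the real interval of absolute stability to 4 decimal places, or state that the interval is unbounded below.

left endpoint -4.6667.

On y'=λy, z=hλ:
  y_{n+1} = y_n + z·[5/7·y_n + 2/7·y_{n+1}] ⇒ (1 − 2/7z)y_{n+1} = (1 + 5/7z)y_n
  R(z) = (1 + 5/7z)/(1 − 2/7z).

Need |R(x)|<1, x<0.
x=-0.73: |R|=0.3960
R=−1: 1+5/7x = −1+2/7x ⇒ -3/7x=2 ⇒ x=2/(-3/7)=-4.6667
Confirm numerically:
  x=-3.987: |R|=0.86383 <1
  x=-2.929: |R|=0.59457 <1
  x=-2.240: |R|=0.36585 <1
  x=-2.231: |R|=0.36250 <1
  x=-5.187: |R|=1.08985 >1
  x=-5.069: |R|=1.07043 >1
  x=-4.779: |R|=1.02035 >1
Stable set (-4.6667, 0).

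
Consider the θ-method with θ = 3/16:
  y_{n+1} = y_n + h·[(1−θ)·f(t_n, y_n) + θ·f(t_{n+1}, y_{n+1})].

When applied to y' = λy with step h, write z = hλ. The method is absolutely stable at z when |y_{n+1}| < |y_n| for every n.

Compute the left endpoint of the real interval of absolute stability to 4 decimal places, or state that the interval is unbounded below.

On y'=λy, z=hλ:
  y_{n+1} = y_n + z·[13/16·y_n + 3/16·y_{n+1}] ⇒ (1 − 3/16z)y_{n+1} = (1 + 13/16z)y_n
  R(z) = (1 + 13/16z)/(1 − 3/16z).

Solve |R(x)|<1 on ℝ⁻.
x=-1.39: |R|=0.1026
R=−1: 1+13/16x = −1+3/16x ⇒ -5/8x=2 ⇒ x=2/(-5/8)=-3.2000
Confirm numerically:
  x=-2.588: |R|=0.74247 <1
  x=-2.505: |R|=0.70444 <1
  x=-1.909: |R|=0.40581 <1
  x=-3.677: |R|=1.17646 >1
  x=-3.298: |R|=1.03785 >1
Stable set (-3.2000, 0).

left endpoint -3.2000.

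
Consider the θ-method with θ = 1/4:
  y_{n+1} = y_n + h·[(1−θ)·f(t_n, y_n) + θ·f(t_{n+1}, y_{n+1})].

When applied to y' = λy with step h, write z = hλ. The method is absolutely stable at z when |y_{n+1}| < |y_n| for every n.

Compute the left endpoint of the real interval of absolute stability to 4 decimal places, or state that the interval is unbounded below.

z* = -4.0000.

With y'=λy (z=hλ):
  y_{n+1} = y_n + z·[3/4·y_n + 1/4·y_{n+1}] ⇒ (1 − 1/4z)y_{n+1} = (1 + 3/4z)y_n
  so R(z) = (1 + 3/4z)/(1 − 1/4z).

Boundary: |R(x)|=1, x<0.
x=-1.06: |R|=0.1621
R=−1: 1+3/4x = −1+1/4x ⇒ -1/2x=2 ⇒ x=2/(-1/2)=-4.0000
Confirm numerically:
  x=-3.838: |R|=0.95866 <1
  x=-3.521: |R|=0.87262 <1
  x=-3.155: |R|=0.76380 <1
  x=-2.211: |R|=0.42393 <1
  x=-4.476: |R|=1.11232 >1
  x=-4.234: |R|=1.05684 >1
Interval (-4.0000, 0).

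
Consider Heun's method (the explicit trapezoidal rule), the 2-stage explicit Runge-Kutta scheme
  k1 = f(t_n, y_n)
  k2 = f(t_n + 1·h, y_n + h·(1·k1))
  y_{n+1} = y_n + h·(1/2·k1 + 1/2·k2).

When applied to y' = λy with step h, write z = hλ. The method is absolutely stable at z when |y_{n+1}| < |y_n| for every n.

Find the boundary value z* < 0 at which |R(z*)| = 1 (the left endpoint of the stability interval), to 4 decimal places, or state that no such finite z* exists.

z* = -2.0000.

On y'=λy, z=hλ:
  order 2, 2-stage ⇒ R(z)=1+z+z^2/2
  (e.g. R(-1.48)=0.61520, |R|=0.61520)

Boundary: |R(x)|=1, x<0.
x=-1.48: |R|=0.6152
|R(-2.15)|=1.1612 |R(-2.14)|=1.1498 |R(-1.72)|=0.7592
Bisect:
  x_lo=-2.6567 |R|=1.8723  x_hi=-0.2330 |R|=0.7941
  mid=-1.44486 |R|=0.59895 →hi
  mid=-2.05078 |R|=1.05207 →lo
  mid=-1.74782 |R|=0.77962 →hi
  mid=-1.89930 |R|=0.90437 →hi
  mid=-1.97504 |R|=0.97535 →hi
  mid=-2.01291 |R|=1.01300 →lo
  mid=-1.99398 |R|=0.99400 →hi
  mid=-2.00345 |R|=1.00345 →lo
  ...
  [-2.00004,-1.99989] ⇒ x*=-2.0000
Interval (-2.0000, 0).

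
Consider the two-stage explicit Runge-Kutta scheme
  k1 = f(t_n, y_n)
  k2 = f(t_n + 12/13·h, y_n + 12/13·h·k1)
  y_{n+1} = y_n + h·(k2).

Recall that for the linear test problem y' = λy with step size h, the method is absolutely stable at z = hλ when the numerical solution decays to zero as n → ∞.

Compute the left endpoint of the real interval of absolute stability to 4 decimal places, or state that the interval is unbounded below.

With y'=λy (z=hλ):
  k1=λy_n ⇒ h·k1=z·y_n;  k2=λ(1+12/13z)y_n ⇒ h·k2=z(1+12/13z)y_n
  y_{n+1}/y_n = 1 + z(1+12/13z) = 1 + z + 12/13z²
  so R(z) = 1 + z + 12/13z².

Need |R(x)|<1, x<0.
x=-1.04: |R|=0.9584
R=1: x+12/13x²=0 ⇒ x=−13/12=-1.0833; min R=1−1/(4·12/13)=0.7292>−1
Confirm numerically:
  x=-0.803: |R|=0.79221 <1
  x=-0.743: |R|=0.76658 <1
  x=-0.638: |R|=0.73773 <1
  x=-0.498: |R|=0.73093 <1
  x=-1.357: |R|=1.34280 >1
  x=-1.249: |R|=1.19100 >1
Stable set (-1.0833, 0).

left endpoint -1.0833.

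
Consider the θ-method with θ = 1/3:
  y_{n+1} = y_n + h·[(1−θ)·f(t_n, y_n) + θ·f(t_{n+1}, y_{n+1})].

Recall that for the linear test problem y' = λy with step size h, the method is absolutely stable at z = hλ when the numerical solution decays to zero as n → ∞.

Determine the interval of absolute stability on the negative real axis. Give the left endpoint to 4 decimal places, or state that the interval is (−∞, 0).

With y'=λy (z=hλ):
  y_{n+1} = y_n + z·[2/3·y_n + 1/3·y_{n+1}] ⇒ (1 − 1/3z)y_{n+1} = (1 + 2/3z)y_n
  Hence R(z) = (1 + 2/3z)/(1 − 1/3z).

Boundary: |R(x)|=1, x<0.
x=-0.74: |R|=0.4064
R=−1: 1+2/3x = −1+1/3x ⇒ -1/3x=2 ⇒ x=2/(-1/3)=-6.0000
Confirm numerically:
  x=-5.125: |R|=0.89231 <1
  x=-4.731: |R|=0.83586 <1
  x=-3.568: |R|=0.62972 <1
  x=-2.462: |R|=0.35225 <1
  x=-6.305: |R|=1.03278 >1
  x=-6.289: |R|=1.03111 >1
So |R|<1 on (-6.0000, 0).

z∈(-6.0000,0).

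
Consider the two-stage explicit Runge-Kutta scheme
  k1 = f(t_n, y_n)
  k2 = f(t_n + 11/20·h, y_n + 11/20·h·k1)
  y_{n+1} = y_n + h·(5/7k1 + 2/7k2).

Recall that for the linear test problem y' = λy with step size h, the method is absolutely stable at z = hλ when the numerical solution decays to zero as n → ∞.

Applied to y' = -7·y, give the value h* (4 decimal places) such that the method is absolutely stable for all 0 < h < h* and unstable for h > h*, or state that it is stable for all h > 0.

(-6.3636,0); λ=-7 ⇒ h* = (70/11)/7 = 0.9091.

With y'=λy (z=hλ):
  k1=λy_n ⇒ h·k1=z·y_n;  k2=λ(1+11/20z)y_n ⇒ h·k2=z(1+11/20z)y_n
  y_{n+1}/y_n = 1 + 5/7z + 2/7z(1+11/20z) = 1 + z + 11/70z²
  Hence R(z) = 1 + z + 11/70z².

Boundary: |R(x)|=1, x<0.
x=-1.05: |R|=0.1232
R=1: x+11/70x²=0 ⇒ x=−70/11=-6.3636; min R=1−1/(4·11/70)=-0.5909>−1
Confirm numerically:
  x=-5.104: |R|=0.01030 <1
  x=-3.330: |R|=0.58746 <1
  x=-2.887: |R|=0.57725 <1
  x=-6.761: |R|=1.42218 >1
  x=-6.393: |R|=1.02950 >1
Interval (-6.3636, 0).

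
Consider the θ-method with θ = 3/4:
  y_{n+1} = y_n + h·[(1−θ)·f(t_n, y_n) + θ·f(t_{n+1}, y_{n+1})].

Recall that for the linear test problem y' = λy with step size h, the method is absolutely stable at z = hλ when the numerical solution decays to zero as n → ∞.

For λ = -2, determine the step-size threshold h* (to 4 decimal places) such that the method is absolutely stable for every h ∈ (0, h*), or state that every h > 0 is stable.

Set f=λy, z=hλ:
  y_{n+1} = y_n + z·[1/4·y_n + 3/4·y_{n+1}] ⇒ (1 − 3/4z)y_{n+1} = (1 + 1/4z)y_n
  so R(z) = (1 + 1/4z)/(1 − 3/4z).

Need |R(x)|<1, x<0.
x=-1.18: |R|=0.3740
x=-2: |R|=0.2000
x=-10: |R|=0.1765
x=-100: |R|=0.3158
θ=3/4≥1/2 ⇒ |1+1/4x|<|1−3/4x| ∀x<0 ⇒ interval (−∞,0).

(−∞, 0) — no finite endpoint. Any h>0 works for λ=-2.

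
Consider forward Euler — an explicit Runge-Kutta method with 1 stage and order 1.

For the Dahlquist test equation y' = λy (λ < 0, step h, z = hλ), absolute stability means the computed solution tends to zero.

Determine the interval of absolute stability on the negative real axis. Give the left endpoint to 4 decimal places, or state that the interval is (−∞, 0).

(-2.0000, 0).

Set f=λy, z=hλ:
  order 1, 1-stage ⇒ R(z)=1+z
  (e.g. R(-1.62)=-0.62000, |R|=0.62000)

Need |R(x)|<1, x<0.
x=-1.62: |R|=0.6200
|R(-1.72)|=0.7200 |R(-1.63)|=0.6300 |R(-0.61)|=0.3900
Bisect:
  x_lo=-2.4734 |R|=1.4734  x_hi=-0.2279 |R|=0.7721
  mid=-1.35065 |R|=0.35065 →hi
  mid=-1.91201 |R|=0.91201 →hi
  mid=-2.19269 |R|=1.19269 →lo
  mid=-2.05235 |R|=1.05235 →lo
  mid=-1.98218 |R|=0.98218 →hi
  mid=-2.01726 |R|=1.01726 →lo
  mid=-1.99972 |R|=0.99972 →hi
  mid=-2.00849 |R|=1.00849 →lo
  mid=-2.00411 |R|=1.00411 →lo
  mid=-2.00191 |R|=1.00191 →lo
  ...
  [-2.00013,-2.00000] ⇒ x*=-2.0000
So |R|<1 on (-2.0000, 0).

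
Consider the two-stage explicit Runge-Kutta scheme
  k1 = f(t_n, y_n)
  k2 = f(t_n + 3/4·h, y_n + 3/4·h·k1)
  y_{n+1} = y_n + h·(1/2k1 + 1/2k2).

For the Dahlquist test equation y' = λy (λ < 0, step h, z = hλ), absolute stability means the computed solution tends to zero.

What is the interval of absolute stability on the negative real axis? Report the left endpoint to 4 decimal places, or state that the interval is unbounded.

Test eqn y'=λy, z=hλ:
  k1=λy_n ⇒ h·k1=z·y_n;  k2=λ(1+3/4z)y_n ⇒ h·k2=z(1+3/4z)y_n
  y_{n+1}/y_n = 1 + 1/2z + 1/2z(1+3/4z) = 1 + z + 3/8z²
  Hence R(z) = 1 + z + 3/8z².

Boundary: |R(x)|=1, x<0.
x=-1.25: |R|=0.3359
R=1: x+3/8x²=0 ⇒ x=−8/3=-2.6667; min R=1−1/(4·3/8)=0.3333>−1
Confirm numerically:
  x=-2.506: |R|=0.84901 <1
  x=-2.153: |R|=0.58528 <1
  x=-2.140: |R|=0.57735 <1
  x=-1.715: |R|=0.38796 <1
  x=-3.258: |R|=1.72246 >1
  x=-3.225: |R|=1.67523 >1
  x=-2.968: |R|=1.33538 >1
Stable set (-2.6667, 0).

z∈(-2.6667,0).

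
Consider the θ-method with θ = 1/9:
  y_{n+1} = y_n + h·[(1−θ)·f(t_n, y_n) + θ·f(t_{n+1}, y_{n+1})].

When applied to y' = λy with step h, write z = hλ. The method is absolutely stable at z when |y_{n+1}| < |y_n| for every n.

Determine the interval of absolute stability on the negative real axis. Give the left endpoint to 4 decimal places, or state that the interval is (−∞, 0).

(-2.5714, 0).

With y'=λy (z=hλ):
  y_{n+1} = y_n + z·[8/9·y_n + 1/9·y_{n+1}] ⇒ (1 − 1/9z)y_{n+1} = (1 + 8/9z)y_n
  Hence R(z) = (1 + 8/9z)/(1 − 1/9z).

Need |R(x)|<1, x<0.
x=-0.74: |R|=0.3162
R=−1: 1+8/9x = −1+1/9x ⇒ -7/9x=2 ⇒ x=2/(-7/9)=-2.5714
Confirm numerically:
  x=-2.423: |R|=0.90904 <1
  x=-1.994: |R|=0.63234 <1
  x=-1.183: |R|=0.04557 <1
  x=-2.830: |R|=1.15300 >1
  x=-2.593: |R|=1.01303 >1
Interval (-2.5714, 0).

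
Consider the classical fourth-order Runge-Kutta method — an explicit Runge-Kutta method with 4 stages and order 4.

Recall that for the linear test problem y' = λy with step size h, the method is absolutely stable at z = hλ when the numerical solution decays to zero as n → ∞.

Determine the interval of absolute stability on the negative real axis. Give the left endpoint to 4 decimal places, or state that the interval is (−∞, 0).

(-2.7853, 0).

With y'=λy (z=hλ):
  order 4, 4-stage ⇒ R(z)=1+z+z^2/2+z^3/6+z^4/24
  (e.g. R(-1.11)=0.34136, |R|=0.34136)

Need |R(x)|<1, x<0.
x=-1.11: |R|=0.3414
|R(-3.13)|=1.6569 |R(-1.24)|=0.3095 |R(-1.18)|=0.3231
Bisect:
  x_lo=-3.6589 |R|=3.3387  x_hi=-0.3976 |R|=0.6720
  mid=-2.02827 |R|=0.34316 →hi
  mid=-2.84359 |R|=1.09151 →lo
  mid=-2.43593 |R|=0.58897 →hi
  mid=-2.63976 |R|=0.80186 →hi
  mid=-2.74168 |R|=0.93621 →hi
  mid=-2.79263 |R|=1.01112 →lo
  mid=-2.76716 |R|=0.97300 →hi
  ...
  [-2.78547,-2.78527] ⇒ x*=-2.7853
Stable set (-2.7853, 0).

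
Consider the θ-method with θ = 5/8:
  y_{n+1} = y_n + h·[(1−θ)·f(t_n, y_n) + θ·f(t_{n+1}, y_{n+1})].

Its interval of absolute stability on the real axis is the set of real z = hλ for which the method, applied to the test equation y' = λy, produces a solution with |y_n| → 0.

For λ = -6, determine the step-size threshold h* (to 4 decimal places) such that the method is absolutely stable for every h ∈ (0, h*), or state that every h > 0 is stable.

unbounded; (−∞, 0). Any h>0 works for λ=-6.

Test eqn y'=λy, z=hλ:
  y_{n+1} = y_n + z·[3/8·y_n + 5/8·y_{n+1}] ⇒ (1 − 5/8z)y_{n+1} = (1 + 3/8z)y_n
  ⇒ R(z) = (1 + 3/8z)/(1 − 5/8z).

Boundary: |R(x)|=1, x<0.
x=-1.01: |R|=0.3808
x=-2: |R|=0.1111
x=-10: |R|=0.3793
x=-100: |R|=0.5748
θ=5/8≥1/2 ⇒ |1+3/8x|<|1−5/8x| ∀x<0 ⇒ unbounded interval.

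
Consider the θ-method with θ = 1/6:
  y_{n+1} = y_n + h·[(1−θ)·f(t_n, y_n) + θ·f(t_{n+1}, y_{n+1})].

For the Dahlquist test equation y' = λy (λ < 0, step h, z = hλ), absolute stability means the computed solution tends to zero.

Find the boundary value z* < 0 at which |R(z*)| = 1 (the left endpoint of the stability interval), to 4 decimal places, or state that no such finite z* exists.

left endpoint -3.0000.

With y'=λy (z=hλ):
  y_{n+1} = y_n + z·[5/6·y_n + 1/6·y_{n+1}] ⇒ (1 − 1/6z)y_{n+1} = (1 + 5/6z)y_n
  R(z) = (1 + 5/6z)/(1 − 1/6z).

Need |R(x)|<1, x<0.
x=-0.72: |R|=0.3571
R=−1: 1+5/6x = −1+1/6x ⇒ -2/3x=2 ⇒ x=2/(-2/3)=-3.0000
Confirm numerically:
  x=-2.622: |R|=0.82463 <1
  x=-1.515: |R|=0.20958 <1
  x=-1.466: |R|=0.17814 <1
  x=-3.546: |R|=1.22879 >1
  x=-3.506: |R|=1.21292 >1
  x=-3.180: |R|=1.07843 >1
So |R|<1 on (-3.0000, 0).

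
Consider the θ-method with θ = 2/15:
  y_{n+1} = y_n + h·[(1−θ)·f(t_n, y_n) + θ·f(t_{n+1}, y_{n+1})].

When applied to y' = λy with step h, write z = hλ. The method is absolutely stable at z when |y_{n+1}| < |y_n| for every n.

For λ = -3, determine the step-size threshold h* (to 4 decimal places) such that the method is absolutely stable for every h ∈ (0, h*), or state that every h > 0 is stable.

On y'=λy, z=hλ:
  y_{n+1} = y_n + z·[13/15·y_n + 2/15·y_{n+1}] ⇒ (1 − 2/15z)y_{n+1} = (1 + 13/15z)y_n
  R(z) = (1 + 13/15z)/(1 − 2/15z).

Boundary: |R(x)|=1, x<0.
x=-1.73: |R|=0.4057
R=−1: 1+13/15x = −1+2/15x ⇒ -11/15x=2 ⇒ x=2/(-11/15)=-2.7273
Confirm numerically:
  x=-2.465: |R|=0.85524 <1
  x=-2.388: |R|=0.81129 <1
  x=-2.001: |R|=0.57957 <1
  x=-1.391: |R|=0.17338 <1
  x=-3.202: |R|=1.24397 >1
  x=-3.020: |R|=1.15304 >1
  x=-2.754: |R|=1.01434 >1
So |R|<1 on (-2.7273, 0).

(-2.7273,0); λ=-3 ⇒ h* = (30/11)/3 = 0.9091.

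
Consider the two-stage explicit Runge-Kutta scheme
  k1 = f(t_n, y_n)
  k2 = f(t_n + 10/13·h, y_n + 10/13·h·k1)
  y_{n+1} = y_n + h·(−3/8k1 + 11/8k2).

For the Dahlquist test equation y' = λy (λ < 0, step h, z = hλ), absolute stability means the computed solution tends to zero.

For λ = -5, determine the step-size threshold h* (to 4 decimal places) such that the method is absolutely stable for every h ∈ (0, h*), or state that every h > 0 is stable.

Test eqn y'=λy, z=hλ:
  k1=λy_n ⇒ h·k1=z·y_n;  k2=λ(1+10/13z)y_n ⇒ h·k2=z(1+10/13z)y_n
  y_{n+1}/y_n = 1 − 3/8z + 11/8z(1+10/13z) = 1 + z + 55/52z²
  Hence R(z) = 1 + z + 55/52z².

Find x<0 with |R(x)|<1.
x=-1.75: |R|=2.4892
R=1: x+55/52x²=0 ⇒ x=−52/55=-0.9455; min R=1−1/(4·55/52)=0.7636>−1
Confirm numerically:
  x=-0.882: |R|=0.94080 <1
  x=-0.716: |R|=0.82623 <1
  x=-0.692: |R|=0.81449 <1
  x=-0.481: |R|=0.76371 <1
  x=-1.148: |R|=1.24594 >1
  x=-1.088: |R|=1.16404 >1
  x=-1.058: |R|=1.12594 >1
Interval (-0.9455, 0).

(-0.9455,0); λ=-5 ⇒ h* = (52/55)/5 = 0.1891.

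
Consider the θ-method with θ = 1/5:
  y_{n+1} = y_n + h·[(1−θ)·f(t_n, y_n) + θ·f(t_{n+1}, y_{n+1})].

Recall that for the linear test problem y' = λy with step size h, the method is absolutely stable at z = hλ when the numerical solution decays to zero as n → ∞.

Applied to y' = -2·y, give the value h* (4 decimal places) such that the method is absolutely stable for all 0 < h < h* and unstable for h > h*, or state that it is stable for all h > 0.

Set f=λy, z=hλ:
  y_{n+1} = y_n + z·[4/5·y_n + 1/5·y_{n+1}] ⇒ (1 − 1/5z)y_{n+1} = (1 + 4/5z)y_n
  Hence R(z) = (1 + 4/5z)/(1 − 1/5z).

Need |R(x)|<1, x<0.
x=-0.41: |R|=0.6211
R=−1: 1+4/5x = −1+1/5x ⇒ -3/5x=2 ⇒ x=2/(-3/5)=-3.3333
Confirm numerically:
  x=-2.961: |R|=0.85969 <1
  x=-1.816: |R|=0.33216 <1
  x=-1.539: |R|=0.17679 <1
  x=-1.510: |R|=0.15975 <1
  x=-3.856: |R|=1.17706 >1
  x=-3.523: |R|=1.06676 >1
Stable set (-3.3333, 0).

(-3.3333,0); λ=-2 ⇒ h* = (10/3)/2 = 1.6667.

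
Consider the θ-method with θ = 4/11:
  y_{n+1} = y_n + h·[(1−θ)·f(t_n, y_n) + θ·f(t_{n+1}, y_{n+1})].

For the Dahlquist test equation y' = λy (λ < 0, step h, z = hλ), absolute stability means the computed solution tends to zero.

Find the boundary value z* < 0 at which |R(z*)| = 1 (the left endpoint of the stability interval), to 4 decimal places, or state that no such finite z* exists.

z* = -7.3333.

Set f=λy, z=hλ:
  y_{n+1} = y_n + z·[7/11·y_n + 4/11·y_{n+1}] ⇒ (1 − 4/11z)y_{n+1} = (1 + 7/11z)y_n
  ⇒ R(z) = (1 + 7/11z)/(1 − 4/11z).

Boundary: |R(x)|=1, x<0.
x=-1.4: |R|=0.0723
R=−1: 1+7/11x = −1+4/11x ⇒ -3/11x=2 ⇒ x=2/(-3/11)=-7.3333
Confirm numerically:
  x=-5.173: |R|=0.79550 <1
  x=-4.922: |R|=0.76427 <1
  x=-4.361: |R|=0.68651 <1
  x=-7.888: |R|=1.03911 >1
  x=-7.740: |R|=1.02908 >1
  x=-7.521: |R|=1.01370 >1
So |R|<1 on (-7.3333, 0).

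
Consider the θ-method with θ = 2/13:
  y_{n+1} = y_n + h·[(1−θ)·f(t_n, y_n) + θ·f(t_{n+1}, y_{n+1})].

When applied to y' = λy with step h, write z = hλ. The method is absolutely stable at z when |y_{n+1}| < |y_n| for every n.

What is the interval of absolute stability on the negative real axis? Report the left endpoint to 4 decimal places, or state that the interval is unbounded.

With y'=λy (z=hλ):
  y_{n+1} = y_n + z·[11/13·y_n + 2/13·y_{n+1}] ⇒ (1 − 2/13z)y_{n+1} = (1 + 11/13z)y_n
  Hence R(z) = (1 + 11/13z)/(1 − 2/13z).

Find x<0 with |R(x)|<1.
x=-1.8: |R|=0.4096
R=−1: 1+11/13x = −1+2/13x ⇒ -9/13x=2 ⇒ x=2/(-9/13)=-2.8889
Confirm numerically:
  x=-1.749: |R|=0.37817 <1
  x=-1.655: |R|=0.31913 <1
  x=-1.478: |R|=0.20419 <1
  x=-3.347: |R|=1.20935 >1
  x=-3.118: |R|=1.10719 >1
  x=-3.111: |R|=1.10400 >1
Interval (-2.8889, 0).

z∈(-2.8889,0).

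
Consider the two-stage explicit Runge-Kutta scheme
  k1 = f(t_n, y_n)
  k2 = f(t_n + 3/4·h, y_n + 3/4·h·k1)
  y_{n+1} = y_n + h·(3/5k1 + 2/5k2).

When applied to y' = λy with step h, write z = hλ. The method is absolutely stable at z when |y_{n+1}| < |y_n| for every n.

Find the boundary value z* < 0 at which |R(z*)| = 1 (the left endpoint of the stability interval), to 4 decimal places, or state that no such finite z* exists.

Set f=λy, z=hλ:
  k1=λy_n ⇒ h·k1=z·y_n;  k2=λ(1+3/4z)y_n ⇒ h·k2=z(1+3/4z)y_n
  y_{n+1}/y_n = 1 + 3/5z + 2/5z(1+3/4z) = 1 + z + 3/10z²
  ⇒ R(z) = 1 + z + 3/10z².

Solve |R(x)|<1 on ℝ⁻.
x=-1.32: |R|=0.2027
R=1: x+3/10x²=0 ⇒ x=−10/3=-3.3333; min R=1−1/(4·3/10)=0.1667>−1
Confirm numerically:
  x=-3.222: |R|=0.89239 <1
  x=-2.179: |R|=0.24541 <1
  x=-2.120: |R|=0.22832 <1
  x=-1.398: |R|=0.18832 <1
  x=-3.897: |R|=1.65898 >1
  x=-3.421: |R|=1.08997 >1
Interval (-3.3333, 0).

z* = -3.3333.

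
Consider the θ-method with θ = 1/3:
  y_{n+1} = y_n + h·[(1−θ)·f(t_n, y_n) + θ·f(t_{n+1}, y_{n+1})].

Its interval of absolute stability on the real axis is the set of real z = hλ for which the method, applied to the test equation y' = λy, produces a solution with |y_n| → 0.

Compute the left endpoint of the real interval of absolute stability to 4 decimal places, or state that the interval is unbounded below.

z* = -6.0000.

With y'=λy (z=hλ):
  y_{n+1} = y_n + z·[2/3·y_n + 1/3·y_{n+1}] ⇒ (1 − 1/3z)y_{n+1} = (1 + 2/3z)y_n
  R(z) = (1 + 2/3z)/(1 − 1/3z).

Find x<0 with |R(x)|<1.
x=-0.95: |R|=0.2785
R=−1: 1+2/3x = −1+1/3x ⇒ -1/3x=2 ⇒ x=2/(-1/3)=-6.0000
Confirm numerically:
  x=-5.317: |R|=0.91788 <1
  x=-3.670: |R|=0.65067 <1
  x=-2.826: |R|=0.45520 <1
  x=-6.566: |R|=1.05917 >1
  x=-6.054: |R|=1.00596 >1
Interval (-6.0000, 0).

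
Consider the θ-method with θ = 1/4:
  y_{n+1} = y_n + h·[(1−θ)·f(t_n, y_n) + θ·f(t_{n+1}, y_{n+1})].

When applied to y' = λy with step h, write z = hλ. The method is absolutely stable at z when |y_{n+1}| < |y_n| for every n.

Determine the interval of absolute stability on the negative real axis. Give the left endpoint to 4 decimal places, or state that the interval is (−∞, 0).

z∈(-4.0000,0).

With y'=λy (z=hλ):
  y_{n+1} = y_n + z·[3/4·y_n + 1/4·y_{n+1}] ⇒ (1 − 1/4z)y_{n+1} = (1 + 3/4z)y_n
  R(z) = (1 + 3/4z)/(1 − 1/4z).

Find x<0 with |R(x)|<1.
x=-0.5: |R|=0.5556
R=−1: 1+3/4x = −1+1/4x ⇒ -1/2x=2 ⇒ x=2/(-1/2)=-4.0000
Confirm numerically:
  x=-3.211: |R|=0.78117 <1
  x=-2.998: |R|=0.71363 <1
  x=-2.412: |R|=0.50468 <1
  x=-4.400: |R|=1.09524 >1
  x=-4.361: |R|=1.08635 >1
  x=-4.035: |R|=1.00871 >1
Interval (-4.0000, 0).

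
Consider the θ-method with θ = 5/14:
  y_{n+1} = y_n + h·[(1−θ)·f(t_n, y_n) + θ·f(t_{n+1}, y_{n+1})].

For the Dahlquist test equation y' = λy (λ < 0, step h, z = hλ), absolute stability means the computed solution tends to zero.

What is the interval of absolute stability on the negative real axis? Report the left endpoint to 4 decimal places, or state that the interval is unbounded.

z∈(-7.0000,0).

On y'=λy, z=hλ:
  y_{n+1} = y_n + z·[9/14·y_n + 5/14·y_{n+1}] ⇒ (1 − 5/14z)y_{n+1} = (1 + 9/14z)y_n
  so R(z) = (1 + 9/14z)/(1 − 5/14z).

Find x<0 with |R(x)|<1.
x=-1.21: |R|=0.1551
R=−1: 1+9/14x = −1+5/14x ⇒ -2/7x=2 ⇒ x=2/(-2/7)=-7.0000
Confirm numerically:
  x=-6.585: |R|=0.96462 <1
  x=-4.989: |R|=0.79345 <1
  x=-3.928: |R|=0.63472 <1
  x=-3.136: |R|=0.47925 <1
  x=-7.374: |R|=1.02941 >1
  x=-7.152: |R|=1.01222 >1
  x=-7.080: |R|=1.00648 >1
Interval (-7.0000, 0).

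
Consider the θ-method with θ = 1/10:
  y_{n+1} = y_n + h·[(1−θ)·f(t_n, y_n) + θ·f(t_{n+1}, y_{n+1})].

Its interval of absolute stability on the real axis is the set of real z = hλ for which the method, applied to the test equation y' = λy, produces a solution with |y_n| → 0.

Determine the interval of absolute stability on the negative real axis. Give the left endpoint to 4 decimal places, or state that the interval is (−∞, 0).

(-2.5000, 0).

Test eqn y'=λy, z=hλ:
  y_{n+1} = y_n + z·[9/10·y_n + 1/10·y_{n+1}] ⇒ (1 − 1/10z)y_{n+1} = (1 + 9/10z)y_n
  ⇒ R(z) = (1 + 9/10z)/(1 − 1/10z).

Boundary: |R(x)|=1, x<0.
x=-1: |R|=0.0909
R=−1: 1+9/10x = −1+1/10x ⇒ -4/5x=2 ⇒ x=2/(-4/5)=-2.5000
Confirm numerically:
  x=-1.527: |R|=0.32472 <1
  x=-1.466: |R|=0.27856 <1
  x=-1.131: |R|=0.01608 <1
  x=-2.864: |R|=1.22637 >1
  x=-2.739: |R|=1.15009 >1
Interval (-2.5000, 0).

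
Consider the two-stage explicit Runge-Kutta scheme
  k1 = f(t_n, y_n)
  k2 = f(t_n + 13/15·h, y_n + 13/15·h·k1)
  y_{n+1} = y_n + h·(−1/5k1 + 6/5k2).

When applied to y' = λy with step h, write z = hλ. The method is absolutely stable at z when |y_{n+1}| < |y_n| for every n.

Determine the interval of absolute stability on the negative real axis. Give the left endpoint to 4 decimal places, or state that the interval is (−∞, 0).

(-0.9615, 0).

With y'=λy (z=hλ):
  k1=λy_n ⇒ h·k1=z·y_n;  k2=λ(1+13/15z)y_n ⇒ h·k2=z(1+13/15z)y_n
  y_{n+1}/y_n = 1 − 1/5z + 6/5z(1+13/15z) = 1 + z + 26/25z²
  so R(z) = 1 + z + 26/25z².

Find x<0 with |R(x)|<1.
x=-1.64: |R|=2.1572
R=1: x+26/25x²=0 ⇒ x=−25/26=-0.9615; min R=1−1/(4·26/25)=0.7596>−1
Confirm numerically:
  x=-0.682: |R|=0.80173 <1
  x=-0.575: |R|=0.76885 <1
  x=-0.550: |R|=0.76460 <1
  x=-1.511: |R|=1.86345 >1
  x=-1.336: |R|=1.52029 >1
  x=-1.172: |R|=1.25653 >1
Stable set (-0.9615, 0).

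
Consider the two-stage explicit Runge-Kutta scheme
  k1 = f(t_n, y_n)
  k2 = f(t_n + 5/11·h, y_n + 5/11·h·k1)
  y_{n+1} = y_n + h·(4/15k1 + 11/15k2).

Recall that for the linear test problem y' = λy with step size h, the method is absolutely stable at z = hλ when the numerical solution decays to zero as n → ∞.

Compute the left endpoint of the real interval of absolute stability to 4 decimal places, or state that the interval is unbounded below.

left endpoint -3.0000.

Test eqn y'=λy, z=hλ:
  k1=λy_n ⇒ h·k1=z·y_n;  k2=λ(1+5/11z)y_n ⇒ h·k2=z(1+5/11z)y_n
  y_{n+1}/y_n = 1 + 4/15z + 11/15z(1+5/11z) = 1 + z + 1/3z²
  R(z) = 1 + z + 1/3z².

Need |R(x)|<1, x<0.
x=-0.34: |R|=0.6985
R=1: x+1/3x²=0 ⇒ x=−3=-3.0000; min R=1−1/(4·1/3)=0.2500>−1
Confirm numerically:
  x=-1.928: |R|=0.31106 <1
  x=-1.698: |R|=0.26307 <1
  x=-1.675: |R|=0.26021 <1
  x=-1.577: |R|=0.25198 <1
  x=-3.541: |R|=1.63856 >1
  x=-3.518: |R|=1.60744 >1
  x=-3.285: |R|=1.31207 >1
So |R|<1 on (-3.0000, 0).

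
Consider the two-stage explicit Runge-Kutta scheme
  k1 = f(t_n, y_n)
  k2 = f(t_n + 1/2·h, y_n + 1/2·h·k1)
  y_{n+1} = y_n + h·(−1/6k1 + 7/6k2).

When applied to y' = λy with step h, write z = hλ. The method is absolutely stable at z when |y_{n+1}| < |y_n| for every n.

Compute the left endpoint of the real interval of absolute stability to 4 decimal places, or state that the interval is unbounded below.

z* = -1.7143.

Test eqn y'=λy, z=hλ:
  k1=λy_n ⇒ h·k1=z·y_n;  k2=λ(1+1/2z)y_n ⇒ h·k2=z(1+1/2z)y_n
  y_{n+1}/y_n = 1 − 1/6z + 7/6z(1+1/2z) = 1 + z + 7/12z²
  ⇒ R(z) = 1 + z + 7/12z².

Solve |R(x)|<1 on ℝ⁻.
x=-1.45: |R|=0.7765
R=1: x+7/12x²=0 ⇒ x=−12/7=-1.7143; min R=1−1/(4·7/12)=0.5714>−1
Confirm numerically:
  x=-1.517: |R|=0.82542 <1
  x=-1.166: |R|=0.62707 <1
  x=-1.056: |R|=0.59450 <1
  x=-2.245: |R|=1.69501 >1
  x=-1.805: |R|=1.09551 >1
Stable set (-1.7143, 0).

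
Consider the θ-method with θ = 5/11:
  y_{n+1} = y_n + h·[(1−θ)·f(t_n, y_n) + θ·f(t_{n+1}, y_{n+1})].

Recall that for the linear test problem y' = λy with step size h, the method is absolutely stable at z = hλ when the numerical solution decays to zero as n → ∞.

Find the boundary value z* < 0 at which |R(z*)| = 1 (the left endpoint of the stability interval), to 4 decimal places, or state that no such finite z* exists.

Test eqn y'=λy, z=hλ:
  y_{n+1} = y_n + z·[6/11·y_n + 5/11·y_{n+1}] ⇒ (1 − 5/11z)y_{n+1} = (1 + 6/11z)y_n
  so R(z) = (1 + 6/11z)/(1 − 5/11z).

Need |R(x)|<1, x<0.
x=-0.37: |R|=0.6833
R=−1: 1+6/11x = −1+5/11x ⇒ -1/11x=2 ⇒ x=2/(-1/11)=-22.0000
Confirm numerically:
  x=-20.549: |R|=0.98724 <1
  x=-18.739: |R|=0.96885 <1
  x=-15.626: |R|=0.92849 <1
  x=-22.553: |R|=1.00447 >1
  x=-22.396: |R|=1.00322 >1
Interval (-22.0000, 0).

left endpoint -22.0000.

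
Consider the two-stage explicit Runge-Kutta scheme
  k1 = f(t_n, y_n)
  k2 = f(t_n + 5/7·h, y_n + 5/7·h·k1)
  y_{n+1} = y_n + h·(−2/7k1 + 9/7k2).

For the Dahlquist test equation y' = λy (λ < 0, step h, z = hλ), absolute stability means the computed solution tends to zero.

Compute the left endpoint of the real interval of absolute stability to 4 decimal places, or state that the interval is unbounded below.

Set f=λy, z=hλ:
  k1=λy_n ⇒ h·k1=z·y_n;  k2=λ(1+5/7z)y_n ⇒ h·k2=z(1+5/7z)y_n
  y_{n+1}/y_n = 1 − 2/7z + 9/7z(1+5/7z) = 1 + z + 45/49z²
  ⇒ R(z) = 1 + z + 45/49z².

Solve |R(x)|<1 on ℝ⁻.
x=-0.46: |R|=0.7343
R=1: x+45/49x²=0 ⇒ x=−49/45=-1.0889; min R=1−1/(4·45/49)=0.7278>−1
Confirm numerically:
  x=-0.955: |R|=0.88257 <1
  x=-0.831: |R|=0.80319 <1
  x=-0.588: |R|=0.72952 <1
  x=-1.323: |R|=1.28445 >1
  x=-1.172: |R|=1.08945 >1
Stable set (-1.0889, 0).

left endpoint -1.0889.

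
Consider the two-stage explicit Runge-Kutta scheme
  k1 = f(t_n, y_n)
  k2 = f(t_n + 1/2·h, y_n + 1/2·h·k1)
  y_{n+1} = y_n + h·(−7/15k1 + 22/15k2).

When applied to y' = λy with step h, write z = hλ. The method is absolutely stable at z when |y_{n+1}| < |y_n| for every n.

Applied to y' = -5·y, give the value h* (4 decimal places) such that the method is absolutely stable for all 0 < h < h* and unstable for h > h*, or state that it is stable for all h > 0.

(-1.3636,0); λ=-5 ⇒ h* = (15/11)/5 = 0.2727.

Test eqn y'=λy, z=hλ:
  k1=λy_n ⇒ h·k1=z·y_n;  k2=λ(1+1/2z)y_n ⇒ h·k2=z(1+1/2z)y_n
  y_{n+1}/y_n = 1 − 7/15z + 22/15z(1+1/2z) = 1 + z + 11/15z²
  Hence R(z) = 1 + z + 11/15z².

Find x<0 with |R(x)|<1.
x=-0.51: |R|=0.6807
R=1: x+11/15x²=0 ⇒ x=−15/11=-1.3636; min R=1−1/(4·11/15)=0.6591>−1
Confirm numerically:
  x=-0.898: |R|=0.69336 <1
  x=-0.769: |R|=0.66466 <1
  x=-0.766: |R|=0.66429 <1
  x=-1.799: |R|=1.57436 >1
  x=-1.575: |R|=1.24412 >1
Stable set (-1.3636, 0).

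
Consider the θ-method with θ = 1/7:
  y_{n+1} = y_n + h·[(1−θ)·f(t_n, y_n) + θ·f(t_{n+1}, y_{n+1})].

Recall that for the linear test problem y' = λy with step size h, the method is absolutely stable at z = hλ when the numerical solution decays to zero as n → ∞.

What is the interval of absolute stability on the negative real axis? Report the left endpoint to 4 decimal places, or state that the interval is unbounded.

Set f=λy, z=hλ:
  y_{n+1} = y_n + z·[6/7·y_n + 1/7·y_{n+1}] ⇒ (1 − 1/7z)y_{n+1} = (1 + 6/7z)y_n
  Hence R(z) = (1 + 6/7z)/(1 − 1/7z).

Boundary: |R(x)|=1, x<0.
x=-1.19: |R|=0.0171
R=−1: 1+6/7x = −1+1/7x ⇒ -5/7x=2 ⇒ x=2/(-5/7)=-2.8000
Confirm numerically:
  x=-2.621: |R|=0.90697 <1
  x=-2.515: |R|=0.85024 <1
  x=-2.166: |R|=0.65416 <1
  x=-1.318: |R|=0.10916 <1
  x=-3.213: |R|=1.20219 >1
  x=-2.945: |R|=1.07290 >1
  x=-2.926: |R|=1.06347 >1
So |R|<1 on (-2.8000, 0).

(-2.8000, 0).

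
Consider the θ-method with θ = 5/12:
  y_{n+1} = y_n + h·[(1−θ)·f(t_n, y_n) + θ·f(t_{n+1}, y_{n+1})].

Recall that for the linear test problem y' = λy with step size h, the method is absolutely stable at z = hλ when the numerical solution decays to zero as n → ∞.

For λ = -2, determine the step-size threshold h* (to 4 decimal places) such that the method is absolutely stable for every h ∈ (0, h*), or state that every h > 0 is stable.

(-12.0000,0); λ=-2 ⇒ h* = (12)/2 = 6.0000.

With y'=λy (z=hλ):
  y_{n+1} = y_n + z·[7/12·y_n + 5/12·y_{n+1}] ⇒ (1 − 5/12z)y_{n+1} = (1 + 7/12z)y_n
  R(z) = (1 + 7/12z)/(1 − 5/12z).

Need |R(x)|<1, x<0.
x=-0.98: |R|=0.3041
R=−1: 1+7/12x = −1+5/12x ⇒ -1/6x=2 ⇒ x=2/(-1/6)=-12.0000
Confirm numerically:
  x=-10.828: |R|=0.96456 <1
  x=-8.885: |R|=0.88959 <1
  x=-8.879: |R|=0.88932 <1
  x=-6.134: |R|=0.72505 <1
  x=-12.559: |R|=1.01495 >1
  x=-12.323: |R|=1.00878 >1
Stable set (-12.0000, 0).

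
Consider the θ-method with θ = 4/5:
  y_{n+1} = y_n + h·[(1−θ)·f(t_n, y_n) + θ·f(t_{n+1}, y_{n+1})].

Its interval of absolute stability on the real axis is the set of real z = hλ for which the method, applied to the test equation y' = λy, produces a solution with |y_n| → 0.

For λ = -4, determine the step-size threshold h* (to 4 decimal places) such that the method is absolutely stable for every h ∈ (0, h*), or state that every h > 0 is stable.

interval (−∞, 0). Any h>0 works for λ=-4.

Set f=λy, z=hλ:
  y_{n+1} = y_n + z·[1/5·y_n + 4/5·y_{n+1}] ⇒ (1 − 4/5z)y_{n+1} = (1 + 1/5z)y_n
  so R(z) = (1 + 1/5z)/(1 − 4/5z).

Need |R(x)|<1, x<0.
x=-1.08: |R|=0.4206
x=-2: |R|=0.2308
x=-10: |R|=0.1111
x=-100: |R|=0.2346
θ=4/5≥1/2 ⇒ |1+1/5x|<|1−4/5x| ∀x<0 ⇒ interval (−∞,0).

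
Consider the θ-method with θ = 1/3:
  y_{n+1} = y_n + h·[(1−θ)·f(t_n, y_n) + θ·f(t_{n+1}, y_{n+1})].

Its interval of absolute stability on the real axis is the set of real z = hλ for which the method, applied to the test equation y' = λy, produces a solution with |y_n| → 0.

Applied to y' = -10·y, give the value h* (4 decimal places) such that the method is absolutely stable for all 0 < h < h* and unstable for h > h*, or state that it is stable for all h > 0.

(-6.0000,0); λ=-10 ⇒ h* = (6)/10 = 0.6000.

On y'=λy, z=hλ:
  y_{n+1} = y_n + z·[2/3·y_n + 1/3·y_{n+1}] ⇒ (1 − 1/3z)y_{n+1} = (1 + 2/3z)y_n
  ⇒ R(z) = (1 + 2/3z)/(1 − 1/3z).

Solve |R(x)|<1 on ℝ⁻.
x=-1.58: |R|=0.0349
R=−1: 1+2/3x = −1+1/3x ⇒ -1/3x=2 ⇒ x=2/(-1/3)=-6.0000
Confirm numerically:
  x=-4.240: |R|=0.75691 <1
  x=-4.083: |R|=0.72935 <1
  x=-3.827: |R|=0.68170 <1
  x=-2.761: |R|=0.43777 <1
  x=-6.321: |R|=1.03444 >1
  x=-6.135: |R|=1.01478 >1
  x=-6.032: |R|=1.00354 >1
So |R|<1 on (-6.0000, 0).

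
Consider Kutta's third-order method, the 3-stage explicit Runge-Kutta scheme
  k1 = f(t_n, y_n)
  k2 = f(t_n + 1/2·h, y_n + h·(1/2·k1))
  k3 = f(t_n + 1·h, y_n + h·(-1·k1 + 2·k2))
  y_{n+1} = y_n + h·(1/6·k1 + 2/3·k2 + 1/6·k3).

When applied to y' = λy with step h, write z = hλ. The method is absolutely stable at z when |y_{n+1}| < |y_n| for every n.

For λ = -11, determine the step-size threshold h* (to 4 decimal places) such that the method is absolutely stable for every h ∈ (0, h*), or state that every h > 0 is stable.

(-2.5127,0); λ=-11 ⇒ h* = 0.2284.

Set f=λy, z=hλ:
  order 3, 3-stage ⇒ R(z)=1+z+z^2/2+z^3/6
  (e.g. R(-1.27)=0.19505, |R|=0.19505)

Boundary: |R(x)|=1, x<0.
x=-1.27: |R|=0.1951
|R(-1.37)|=0.1399 |R(-1.25)|=0.2057 |R(-0.89)|=0.3886
Bisect:
  x_lo=-3.2066 |R|=2.5607  x_hi=-0.3577 |R|=0.6987
  mid=-1.78213 |R|=0.13747 →hi
  mid=-2.49437 |R|=0.97004 →hi
  mid=-2.85049 |R|=1.64802 →lo
  mid=-2.67243 |R|=1.28252 →lo
  mid=-2.58340 |R|=1.12000 →lo
  mid=-2.53888 |R|=1.04350 →lo
  mid=-2.51663 |R|=1.00639 →lo
  mid=-2.50550 |R|=0.98812 →hi
  mid=-2.51106 |R|=0.99724 →hi
  mid=-2.51385 |R|=1.00181 →lo
  ...
  [-2.51280,-2.51263] ⇒ x*=-2.5127
So |R|<1 on (-2.5127, 0).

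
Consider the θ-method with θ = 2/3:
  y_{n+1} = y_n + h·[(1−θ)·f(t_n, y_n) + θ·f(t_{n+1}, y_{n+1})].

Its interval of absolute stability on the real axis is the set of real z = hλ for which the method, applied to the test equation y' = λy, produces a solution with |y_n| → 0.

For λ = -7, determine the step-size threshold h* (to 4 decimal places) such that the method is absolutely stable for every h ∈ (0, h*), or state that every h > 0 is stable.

unbounded; (−∞, 0). Any h>0 works for λ=-7.

Test eqn y'=λy, z=hλ:
  y_{n+1} = y_n + z·[1/3·y_n + 2/3·y_{n+1}] ⇒ (1 − 2/3z)y_{n+1} = (1 + 1/3z)y_n
  ⇒ R(z) = (1 + 1/3z)/(1 − 2/3z).

Boundary: |R(x)|=1, x<0.
x=-1.19: |R|=0.3364
x=-2: |R|=0.1429
x=-10: |R|=0.3043
x=-100: |R|=0.4778
θ=2/3≥1/2 ⇒ |1+1/3x|<|1−2/3x| ∀x<0 ⇒ unbounded interval.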